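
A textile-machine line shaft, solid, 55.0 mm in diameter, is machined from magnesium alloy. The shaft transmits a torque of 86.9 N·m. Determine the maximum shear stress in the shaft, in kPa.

J = πd⁴/32 = π(0.0550)⁴/32 = 8.984×10^-7 m⁴.
τ_max = T·r/J = 86.90 × 0.0275 / 8.984×10^-7 = 2.660×10^6 Pa.

2660 kPa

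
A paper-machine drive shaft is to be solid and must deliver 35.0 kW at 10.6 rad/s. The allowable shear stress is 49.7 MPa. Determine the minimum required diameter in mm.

ω = 10.6 rad/s, so T = P/ω = 35.0×10³ / 10.60 = 3302 N·m.
For a solid shaft τ_max = 16T/(πd³), so d = (16T/(π τ_allow))^(1/3) = (16·3302/(π·4.97×10^7))^(1/3) = 0.06968 m.

69.7 mm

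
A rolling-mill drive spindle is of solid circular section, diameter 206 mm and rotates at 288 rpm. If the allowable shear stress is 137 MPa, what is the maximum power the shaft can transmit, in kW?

7090 kW

J = πd⁴/32 = π(0.206)⁴/32 = 1.768×10^-4 m⁴.
T_max = τ_allow·J/r = 1.37×10^8 × 1.768×10^-4 / 0.103 = 235200 N·m.
ω = 2π·288/60 = 30.16 rad/s, so P_max = T_max·ω = 7.092×10^6 W.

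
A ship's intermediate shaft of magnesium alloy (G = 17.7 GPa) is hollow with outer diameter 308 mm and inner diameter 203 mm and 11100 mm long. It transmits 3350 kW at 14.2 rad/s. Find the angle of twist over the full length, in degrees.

11.8°

ω = 14.2 rad/s, so T = P/ω = 3350×10³ / 14.20 = 235900 N·m.
J = π(d_o⁴ − d_i⁴)/32 = π(0.308⁴ − 0.203⁴)/32 = 7.168×10^-4 m⁴.
θ = T·L/(G·J) = 235900 × 11.1 / (17.7×10⁹ × 7.168×10^-4) = 0.2064 rad.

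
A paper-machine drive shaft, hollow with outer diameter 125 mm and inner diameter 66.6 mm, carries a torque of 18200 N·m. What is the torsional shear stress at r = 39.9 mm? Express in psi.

J = π(d_o⁴ − d_i⁴)/32 = π(0.125⁴ − 0.0666⁴)/32 = 2.204×10^-5 m⁴.
Shear stress varies linearly with radius: τ = T·r/J = 18200 × 0.0399 / 2.204×10^-5 = 3.295×10^7 Pa.

4780 psi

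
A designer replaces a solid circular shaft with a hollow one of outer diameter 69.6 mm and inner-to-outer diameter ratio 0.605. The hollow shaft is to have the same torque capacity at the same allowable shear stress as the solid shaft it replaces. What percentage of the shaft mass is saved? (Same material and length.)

Equal τ_max and T ⇒ the solid shaft needs d_s³ = d_o³(1−k⁴), so d_s = 69.6·(1−0.605⁴)^(1/3) = 66.34 mm.
Area ratio A_h/A_s = d_o²(1−k²)/d_s² = (1−k²)/(1−k⁴)^(2/3) = 0.6978.
Mass saving = 1 − 0.6978 = 30.2 %.

30.2 %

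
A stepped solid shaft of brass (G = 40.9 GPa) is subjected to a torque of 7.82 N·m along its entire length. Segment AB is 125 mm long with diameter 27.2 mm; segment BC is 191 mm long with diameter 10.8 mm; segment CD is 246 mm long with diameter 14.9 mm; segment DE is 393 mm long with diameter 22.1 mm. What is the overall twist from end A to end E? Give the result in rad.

0.0407 rad

J_AB = π(0.0272)⁴/32 = 5.37×10^-8 m⁴; J_BC = π(0.0108)⁴/32 = 1.34×10^-9 m⁴; J_CD = π(0.0149)⁴/32 = 4.84×10^-9 m⁴; J_DE = π(0.0221)⁴/32 = 2.34×10^-8 m⁴.
θ = (T/G)·Σ L_i/J_i = (7.820/40.9×10⁹)·(0.125/5.37×10^-8 + 0.191/1.34×10^-9 + 0.246/4.84×10^-9 + 0.393/2.34×10^-8) = 0.04071 rad.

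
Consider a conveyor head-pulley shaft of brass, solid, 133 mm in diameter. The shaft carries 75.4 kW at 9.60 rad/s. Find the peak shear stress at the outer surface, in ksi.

ω = 9.60 rad/s, so T = P/ω = 75.4×10³ / 9.600 = 7854 N·m.
J = πd⁴/32 = π(0.133)⁴/32 = 3.072×10^-5 m⁴.
τ_max = T·r/J = 7854 × 0.0665 / 3.072×10^-5 = 1.700×10^7 Pa.

2.47 ksi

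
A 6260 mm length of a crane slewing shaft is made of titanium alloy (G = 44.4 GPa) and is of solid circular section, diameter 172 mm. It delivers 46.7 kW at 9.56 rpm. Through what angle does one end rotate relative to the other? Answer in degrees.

4.39°

ω = 2π·9.56/60 = 1.001 rad/s, so T = P/ω = 46.7×10³ / 1.001 = 46650 N·m.
J = πd⁴/32 = π(0.172)⁴/32 = 8.592×10^-5 m⁴.
θ = T·L/(G·J) = 46650 × 6.26 / (44.4×10⁹ × 8.592×10^-5) = 0.07654 rad.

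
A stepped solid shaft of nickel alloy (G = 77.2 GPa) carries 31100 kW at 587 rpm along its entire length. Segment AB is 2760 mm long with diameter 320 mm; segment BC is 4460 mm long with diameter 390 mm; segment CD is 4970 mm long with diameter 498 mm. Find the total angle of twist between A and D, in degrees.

ω = 2π·587/60 = 61.47 rad/s, so T = P/ω = 31100×10³ / 61.47 = 505900 N·m.
J_AB = π(0.320)⁴/32 = 1.03×10^-3 m⁴; J_BC = π(0.390)⁴/32 = 2.27×10^-3 m⁴; J_CD = π(0.498)⁴/32 = 6.04×10^-3 m⁴.
θ = (T/G)·Σ L_i/J_i = (505900/77.2×10⁹)·(2.76/1.03×10^-3 + 4.46/2.27×10^-3 + 4.97/6.04×10^-3) = 0.03583 rad.

2.05°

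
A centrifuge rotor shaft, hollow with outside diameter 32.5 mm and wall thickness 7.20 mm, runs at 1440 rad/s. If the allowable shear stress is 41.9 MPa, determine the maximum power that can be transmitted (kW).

368 kW

J = π(d_o⁴ − d_i⁴)/32 = π(0.0325⁴ − 0.0181⁴)/32 = 9.899×10^-8 m⁴.
T_max = τ_allow·J/r = 4.19×10^7 × 9.899×10^-8 / 0.0163 = 255.2 N·m.
ω = 1440 rad/s, so P_max = T_max·ω = 3.676×10^5 W.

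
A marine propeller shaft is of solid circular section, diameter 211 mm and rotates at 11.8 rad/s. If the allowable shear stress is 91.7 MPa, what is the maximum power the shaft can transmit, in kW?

J = πd⁴/32 = π(0.211)⁴/32 = 1.946×10^-4 m⁴.
T_max = τ_allow·J/r = 9.17×10^7 × 1.946×10^-4 / 0.105 = 169100 N·m.
ω = 11.8 rad/s, so P_max = T_max·ω = 1.996×10^6 W.

2000 kW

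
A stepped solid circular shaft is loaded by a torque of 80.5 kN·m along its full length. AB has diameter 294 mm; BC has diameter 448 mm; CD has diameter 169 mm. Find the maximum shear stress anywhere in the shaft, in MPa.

Under the same torque, τ_max = 16T/(πd³) is largest where d is smallest — segment CD (d = 169 mm).
τ_max = 16·80500/(π·(0.169)³) = 8.494×10^7 Pa.

84.9 MPa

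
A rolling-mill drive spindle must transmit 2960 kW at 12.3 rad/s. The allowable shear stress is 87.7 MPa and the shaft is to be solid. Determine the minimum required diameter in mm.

ω = 12.3 rad/s, so T = P/ω = 2960×10³ / 12.30 = 240700 N·m.
For a solid shaft τ_max = 16T/(πd³), so d = (16T/(π τ_allow))^(1/3) = (16·240700/(π·8.77×10^7))^(1/3) = 0.2409 m.

241 mm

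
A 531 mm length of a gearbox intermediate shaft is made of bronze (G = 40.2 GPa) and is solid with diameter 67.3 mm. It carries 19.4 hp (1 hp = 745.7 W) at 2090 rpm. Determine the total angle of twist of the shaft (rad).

4.34e-4 rad

ω = 2π·2090/60 = 218.9 rad/s, so T = P/ω = 19.4×745.7 / 218.9 = 66.10 N·m.
J = πd⁴/32 = π(0.0673)⁴/32 = 2.014×10^-6 m⁴.
θ = T·L/(G·J) = 66.10 × 0.531 / (40.2×10⁹ × 2.014×10^-6) = 4.335×10^-4 rad.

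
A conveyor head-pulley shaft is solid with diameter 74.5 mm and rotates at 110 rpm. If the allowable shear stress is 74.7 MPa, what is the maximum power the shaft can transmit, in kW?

J = πd⁴/32 = π(0.0745)⁴/32 = 3.024×10^-6 m⁴.
T_max = τ_allow·J/r = 7.47×10^7 × 3.024×10^-6 / 0.0372 = 6065 N·m.
ω = 2π·110/60 = 11.52 rad/s, so P_max = T_max·ω = 6.986×10^4 W.

69.9 kW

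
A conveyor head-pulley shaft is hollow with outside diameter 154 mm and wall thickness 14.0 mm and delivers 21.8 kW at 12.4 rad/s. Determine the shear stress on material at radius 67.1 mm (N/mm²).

3.87 N/mm²

ω = 12.4 rad/s, so T = P/ω = 21.8×10³ / 12.40 = 1758 N·m.
J = π(d_o⁴ − d_i⁴)/32 = π(0.154⁴ − 0.126⁴)/32 = 3.047×10^-5 m⁴.
Shear stress varies linearly with radius: τ = T·r/J = 1758 × 0.0671 / 3.047×10^-5 = 3.871×10^6 Pa.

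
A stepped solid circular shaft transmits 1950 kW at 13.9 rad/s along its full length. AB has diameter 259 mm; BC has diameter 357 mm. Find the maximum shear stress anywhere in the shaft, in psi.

5960 psi

ω = 13.9 rad/s, so T = P/ω = 1950×10³ / 13.90 = 140300 N·m.
Under the same torque, τ_max = 16T/(πd³) is largest where d is smallest — segment AB (d = 259 mm).
τ_max = 16·140300/(π·(0.259)³) = 4.112×10^7 Pa.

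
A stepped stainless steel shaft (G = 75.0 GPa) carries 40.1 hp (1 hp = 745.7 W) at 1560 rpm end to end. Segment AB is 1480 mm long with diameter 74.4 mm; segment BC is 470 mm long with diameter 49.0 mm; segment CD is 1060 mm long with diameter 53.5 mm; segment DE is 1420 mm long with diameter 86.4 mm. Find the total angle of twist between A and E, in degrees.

0.406°

ω = 2π·1560/60 = 163.4 rad/s, so T = P/ω = 40.1×745.7 / 163.4 = 183.0 N·m.
J_AB = π(0.0744)⁴/32 = 3.01×10^-6 m⁴; J_BC = π(0.0490)⁴/32 = 5.66×10^-7 m⁴; J_CD = π(0.0535)⁴/32 = 8.04×10^-7 m⁴; J_DE = π(0.0864)⁴/32 = 5.47×10^-6 m⁴.
θ = (T/G)·Σ L_i/J_i = (183.0/75.0×10⁹)·(1.48/3.01×10^-6 + 0.470/5.66×10^-7 + 1.06/8.04×10^-7 + 1.42/5.47×10^-6) = 7.078×10^-3 rad.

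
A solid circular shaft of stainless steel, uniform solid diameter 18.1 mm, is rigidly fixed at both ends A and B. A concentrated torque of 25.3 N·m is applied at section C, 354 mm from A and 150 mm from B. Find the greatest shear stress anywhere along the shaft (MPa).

15.3 MPa

With uniform GJ and both ends fixed, compatibility θ_AC = θ_CB gives T_A·a = T_B·b, together with T_A + T_B = T₀.
T_A = T₀·b/(a+b) = 25.30·150/504.0 = 7.530 N·m; T_B = 17.77 N·m.
τ in each portion: τ_AC = 6.47×10^6 Pa, τ_CB = 1.53×10^7 Pa; maximum is in CB.
τ_max = T_CB·r/J = 17.77·0.00905/1.05×10^-8 = 1.526×10^7 Pa.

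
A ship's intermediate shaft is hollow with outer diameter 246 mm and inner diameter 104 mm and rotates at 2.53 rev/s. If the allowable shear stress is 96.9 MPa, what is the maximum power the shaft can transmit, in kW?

J = π(d_o⁴ − d_i⁴)/32 = π(0.246⁴ − 0.104⁴)/32 = 3.480×10^-4 m⁴.
T_max = τ_allow·J/r = 9.69×10^7 × 3.480×10^-4 / 0.123 = 274200 N·m.
ω = 2π·2.53 = 15.90 rad/s, so P_max = T_max·ω = 4.359×10^6 W.

4360 kW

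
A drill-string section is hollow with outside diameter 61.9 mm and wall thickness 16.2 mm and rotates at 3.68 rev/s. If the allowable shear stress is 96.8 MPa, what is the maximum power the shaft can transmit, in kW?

98.9 kW

J = π(d_o⁴ − d_i⁴)/32 = π(0.0619⁴ − 0.0295⁴)/32 = 1.367×10^-6 m⁴.
T_max = τ_allow·J/r = 9.68×10^7 × 1.367×10^-6 / 0.0309 = 4275 N·m.
ω = 2π·3.68 = 23.12 rad/s, so P_max = T_max·ω = 9.886×10^4 W.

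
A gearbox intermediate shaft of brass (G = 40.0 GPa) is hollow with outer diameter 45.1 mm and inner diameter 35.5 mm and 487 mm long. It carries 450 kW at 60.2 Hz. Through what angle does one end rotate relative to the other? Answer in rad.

0.0579 rad

ω = 2π·60.2 = 378.2 rad/s, so T = P/ω = 450×10³ / 378.2 = 1190 N·m.
J = π(d_o⁴ − d_i⁴)/32 = π(0.0451⁴ − 0.0355⁴)/32 = 2.502×10^-7 m⁴.
θ = T·L/(G·J) = 1190 × 0.487 / (40.0×10⁹ × 2.502×10^-7) = 0.05788 rad.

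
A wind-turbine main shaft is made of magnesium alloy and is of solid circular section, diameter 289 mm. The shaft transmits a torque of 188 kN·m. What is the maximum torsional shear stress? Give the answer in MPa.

J = πd⁴/32 = π(0.289)⁴/32 = 6.848×10^-4 m⁴.
τ_max = T·r/J = 188000 × 0.144 / 6.848×10^-4 = 3.967×10^7 Pa.

39.7 MPa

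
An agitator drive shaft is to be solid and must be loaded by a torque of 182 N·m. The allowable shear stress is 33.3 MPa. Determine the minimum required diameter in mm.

For a solid shaft τ_max = 16T/(πd³), so d = (16T/(π τ_allow))^(1/3) = (16·182.0/(π·3.33×10^7))^(1/3) = 0.03031 m.

30.3 mm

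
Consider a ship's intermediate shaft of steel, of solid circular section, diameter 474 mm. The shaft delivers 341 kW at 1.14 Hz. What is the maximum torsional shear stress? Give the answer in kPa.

2280 kPa

ω = 2π·1.14 = 7.163 rad/s, so T = P/ω = 341×10³ / 7.163 = 47610 N·m.
J = πd⁴/32 = π(0.474)⁴/32 = 4.956×10^-3 m⁴.
τ_max = T·r/J = 47610 × 0.237 / 4.956×10^-3 = 2.277×10^6 Pa.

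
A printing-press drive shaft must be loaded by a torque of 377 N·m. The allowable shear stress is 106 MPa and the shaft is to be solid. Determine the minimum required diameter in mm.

26.3 mm

For a solid shaft τ_max = 16T/(πd³), so d = (16T/(π τ_allow))^(1/3) = (16·377.0/(π·1.06×10^8))^(1/3) = 0.02626 m.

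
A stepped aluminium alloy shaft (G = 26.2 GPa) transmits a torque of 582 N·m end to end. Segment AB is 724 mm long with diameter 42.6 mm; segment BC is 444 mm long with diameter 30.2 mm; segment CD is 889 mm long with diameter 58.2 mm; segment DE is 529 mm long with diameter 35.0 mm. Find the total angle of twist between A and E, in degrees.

J_AB = π(0.0426)⁴/32 = 3.23×10^-7 m⁴; J_BC = π(0.0302)⁴/32 = 8.17×10^-8 m⁴; J_CD = π(0.0582)⁴/32 = 1.13×10^-6 m⁴; J_DE = π(0.0350)⁴/32 = 1.47×10^-7 m⁴.
θ = (T/G)·Σ L_i/J_i = (582.0/26.2×10⁹)·(0.724/3.23×10^-7 + 0.444/8.17×10^-8 + 0.889/1.13×10^-6 + 0.529/1.47×10^-7) = 0.2678 rad.

15.3°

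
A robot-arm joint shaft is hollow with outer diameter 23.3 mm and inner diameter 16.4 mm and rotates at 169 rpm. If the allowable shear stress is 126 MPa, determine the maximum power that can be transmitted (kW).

4.18 kW

J = π(d_o⁴ − d_i⁴)/32 = π(0.0233⁴ − 0.0164⁴)/32 = 2.183×10^-8 m⁴.
T_max = τ_allow·J/r = 1.26×10^8 × 2.183×10^-8 / 0.0117 = 236.1 N·m.
ω = 2π·169/60 = 17.70 rad/s, so P_max = T_max·ω = 4179 W.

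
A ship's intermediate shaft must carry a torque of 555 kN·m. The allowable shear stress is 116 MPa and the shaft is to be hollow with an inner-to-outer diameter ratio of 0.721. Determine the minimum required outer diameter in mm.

For a hollow shaft with d_i/d_o = 0.721: τ_max = 16T/(π d_o³ (1−k⁴)), so d_o = [16T/(π τ_allow (1−k⁴))]^(1/3) = [16·555000/(π·1.16×10^8·0.7298)]^(1/3) = 0.3220 m.

322 mm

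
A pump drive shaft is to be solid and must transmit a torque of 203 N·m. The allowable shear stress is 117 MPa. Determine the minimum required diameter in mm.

20.7 mm

For a solid shaft τ_max = 16T/(πd³), so d = (16T/(π τ_allow))^(1/3) = (16·203.0/(π·1.17×10^8))^(1/3) = 0.02067 m.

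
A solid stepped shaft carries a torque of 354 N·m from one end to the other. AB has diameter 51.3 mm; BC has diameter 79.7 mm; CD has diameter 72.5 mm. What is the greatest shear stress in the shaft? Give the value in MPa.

Under the same torque, τ_max = 16T/(πd³) is largest where d is smallest — segment AB (d = 51.3 mm).
τ_max = 16·354.0/(π·(0.0513)³) = 1.335×10^7 Pa.

13.4 MPa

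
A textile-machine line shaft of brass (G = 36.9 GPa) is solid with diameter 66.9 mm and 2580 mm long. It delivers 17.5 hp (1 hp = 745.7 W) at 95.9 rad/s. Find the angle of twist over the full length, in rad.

0.00484 rad

ω = 95.9 rad/s, so T = P/ω = 17.5×745.7 / 95.90 = 136.1 N·m.
J = πd⁴/32 = π(0.0669)⁴/32 = 1.967×10^-6 m⁴.
θ = T·L/(G·J) = 136.1 × 2.58 / (36.9×10⁹ × 1.967×10^-6) = 4.838×10^-3 rad.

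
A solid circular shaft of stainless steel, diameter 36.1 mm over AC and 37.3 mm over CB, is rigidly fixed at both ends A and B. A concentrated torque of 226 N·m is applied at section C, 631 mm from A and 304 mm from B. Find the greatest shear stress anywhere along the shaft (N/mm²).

Compatibility: T_A·a/J_AC = T_B·b/J_CB with T_A + T_B = T₀.
J_AC = 1.67×10^-7 m⁴, J_CB = 1.90×10^-7 m⁴, so T_A = T₀·(J_AC/a)/((J_AC/a)+(J_CB/b)) = 67.15 N·m, T_B = 158.9 N·m.
τ in each portion: τ_AC = 7.27×10^6 Pa, τ_CB = 1.56×10^7 Pa; maximum is in CB.
τ_max = T_CB·r/J = 158.9·0.0186/1.90×10^-7 = 1.559×10^7 Pa.

15.6 N/mm²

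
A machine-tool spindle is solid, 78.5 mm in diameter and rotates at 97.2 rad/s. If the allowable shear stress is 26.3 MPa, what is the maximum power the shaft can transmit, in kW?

243 kW

J = πd⁴/32 = π(0.0785)⁴/32 = 3.728×10^-6 m⁴.
T_max = τ_allow·J/r = 2.63×10^7 × 3.728×10^-6 / 0.0393 = 2498 N·m.
ω = 97.2 rad/s, so P_max = T_max·ω = 2.428×10^5 W.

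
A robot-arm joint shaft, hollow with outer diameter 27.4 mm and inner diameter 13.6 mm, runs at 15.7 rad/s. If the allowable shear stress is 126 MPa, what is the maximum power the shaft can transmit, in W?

7510 W

J = π(d_o⁴ − d_i⁴)/32 = π(0.0274⁴ − 0.0136⁴)/32 = 5.198×10^-8 m⁴.
T_max = τ_allow·J/r = 1.26×10^8 × 5.198×10^-8 / 0.0137 = 478.0 N·m.
ω = 15.7 rad/s, so P_max = T_max·ω = 7505 W.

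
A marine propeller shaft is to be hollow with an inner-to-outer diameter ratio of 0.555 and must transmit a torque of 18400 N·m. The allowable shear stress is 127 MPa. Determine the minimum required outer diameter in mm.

For a hollow shaft with d_i/d_o = 0.555: τ_max = 16T/(π d_o³ (1−k⁴)), so d_o = [16T/(π τ_allow (1−k⁴))]^(1/3) = [16·18400/(π·1.27×10^8·0.9051)]^(1/3) = 0.09342 m.

93.4 mm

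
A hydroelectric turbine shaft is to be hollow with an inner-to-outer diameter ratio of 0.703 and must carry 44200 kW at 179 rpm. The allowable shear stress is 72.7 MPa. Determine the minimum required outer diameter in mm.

ω = 2π·179/60 = 18.74 rad/s, so T = P/ω = 44200×10³ / 18.74 = 2.358e6 N·m.
For a hollow shaft with d_i/d_o = 0.703: τ_max = 16T/(π d_o³ (1−k⁴)), so d_o = [16T/(π τ_allow (1−k⁴))]^(1/3) = [16·2.358e6/(π·7.27×10^7·0.7558)]^(1/3) = 0.6024 m.

602 mm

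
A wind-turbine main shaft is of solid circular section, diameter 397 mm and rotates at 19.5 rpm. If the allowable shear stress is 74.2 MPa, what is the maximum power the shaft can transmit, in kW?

1860 kW

J = πd⁴/32 = π(0.397)⁴/32 = 2.439×10^-3 m⁴.
T_max = τ_allow·J/r = 7.42×10^7 × 2.439×10^-3 / 0.199 = 911600 N·m.
ω = 2π·19.5/60 = 2.042 rad/s, so P_max = T_max·ω = 1.862×10^6 W.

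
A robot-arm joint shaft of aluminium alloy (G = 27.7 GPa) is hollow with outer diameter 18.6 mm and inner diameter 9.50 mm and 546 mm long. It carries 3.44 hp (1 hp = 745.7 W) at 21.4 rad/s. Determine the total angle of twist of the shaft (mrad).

216 mrad

ω = 21.4 rad/s, so T = P/ω = 3.44×745.7 / 21.40 = 119.9 N·m.
J = π(d_o⁴ − d_i⁴)/32 = π(0.0186⁴ − 0.00950⁴)/32 = 1.095×10^-8 m⁴.
θ = T·L/(G·J) = 119.9 × 0.546 / (27.7×10⁹ × 1.095×10^-8) = 0.2158 rad.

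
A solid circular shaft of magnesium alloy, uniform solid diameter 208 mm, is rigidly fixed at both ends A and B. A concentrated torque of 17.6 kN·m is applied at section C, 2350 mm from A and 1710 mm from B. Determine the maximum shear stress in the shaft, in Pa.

5.77e6 Pa

With uniform GJ and both ends fixed, compatibility θ_AC = θ_CB gives T_A·a = T_B·b, together with T_A + T_B = T₀.
T_A = T₀·b/(a+b) = 17600·1710/4060 = 7413 N·m; T_B = 10190 N·m.
τ in each portion: τ_AC = 4.20×10^6 Pa, τ_CB = 5.77×10^6 Pa; maximum is in CB.
τ_max = T_CB·r/J = 10190·0.104/1.84×10^-4 = 5.765×10^6 Pa.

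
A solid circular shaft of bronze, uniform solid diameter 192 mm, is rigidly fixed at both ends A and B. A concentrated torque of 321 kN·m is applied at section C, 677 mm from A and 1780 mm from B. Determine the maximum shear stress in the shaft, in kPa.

167000 kPa

With uniform GJ and both ends fixed, compatibility θ_AC = θ_CB gives T_A·a = T_B·b, together with T_A + T_B = T₀.
T_A = T₀·b/(a+b) = 321000·1780/2457 = 232600 N·m; T_B = 88450 N·m.
τ in each portion: τ_AC = 1.67×10^8 Pa, τ_CB = 6.36×10^7 Pa; maximum is in AC.
τ_max = T_AC·r/J = 232600·0.0960/1.33×10^-4 = 1.673×10^8 Pa.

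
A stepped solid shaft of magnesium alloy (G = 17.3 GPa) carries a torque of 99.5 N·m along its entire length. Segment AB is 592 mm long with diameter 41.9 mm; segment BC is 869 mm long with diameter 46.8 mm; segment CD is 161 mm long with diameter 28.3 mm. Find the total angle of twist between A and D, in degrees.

J_AB = π(0.0419)⁴/32 = 3.03×10^-7 m⁴; J_BC = π(0.0468)⁴/32 = 4.71×10^-7 m⁴; J_CD = π(0.0283)⁴/32 = 6.30×10^-8 m⁴.
θ = (T/G)·Σ L_i/J_i = (99.50/17.3×10⁹)·(0.592/3.03×10^-7 + 0.869/4.71×10^-7 + 0.161/6.30×10^-8) = 0.03657 rad.

2.10°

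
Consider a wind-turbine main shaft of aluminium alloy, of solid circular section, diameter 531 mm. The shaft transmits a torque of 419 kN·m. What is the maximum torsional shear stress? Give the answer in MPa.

J = πd⁴/32 = π(0.531)⁴/32 = 7.805×10^-3 m⁴.
τ_max = T·r/J = 419000 × 0.266 / 7.805×10^-3 = 1.425×10^7 Pa.

14.3 MPa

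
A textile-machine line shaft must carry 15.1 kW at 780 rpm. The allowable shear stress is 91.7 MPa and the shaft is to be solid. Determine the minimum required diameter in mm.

ω = 2π·780/60 = 81.68 rad/s, so T = P/ω = 15.1×10³ / 81.68 = 184.9 N·m.
For a solid shaft τ_max = 16T/(πd³), so d = (16T/(π τ_allow))^(1/3) = (16·184.9/(π·9.17×10^7))^(1/3) = 0.02173 m.

21.7 mm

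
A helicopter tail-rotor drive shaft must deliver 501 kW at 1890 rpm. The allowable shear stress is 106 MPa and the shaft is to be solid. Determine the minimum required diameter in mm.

ω = 2π·1890/60 = 197.9 rad/s, so T = P/ω = 501×10³ / 197.9 = 2531 N·m.
For a solid shaft τ_max = 16T/(πd³), so d = (16T/(π τ_allow))^(1/3) = (16·2531/(π·1.06×10^8))^(1/3) = 0.04955 m.

49.5 mm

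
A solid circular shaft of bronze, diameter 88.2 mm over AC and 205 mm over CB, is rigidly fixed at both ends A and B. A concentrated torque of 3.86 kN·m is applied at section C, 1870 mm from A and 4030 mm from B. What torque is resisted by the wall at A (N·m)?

Compatibility: T_A·a/J_AC = T_B·b/J_CB with T_A + T_B = T₀.
J_AC = 5.94×10^-6 m⁴, J_CB = 1.73×10^-4 m⁴, so T_A = T₀·(J_AC/a)/((J_AC/a)+(J_CB/b)) = 265.4 N·m, T_B = 3595 N·m.

265 N·m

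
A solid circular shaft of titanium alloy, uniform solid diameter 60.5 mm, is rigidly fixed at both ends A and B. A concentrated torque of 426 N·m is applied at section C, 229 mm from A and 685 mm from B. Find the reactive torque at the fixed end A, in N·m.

With uniform GJ and both ends fixed, compatibility θ_AC = θ_CB gives T_A·a = T_B·b, together with T_A + T_B = T₀.
T_A = T₀·b/(a+b) = 426.0·685/914.0 = 319.3 N·m; T_B = 106.7 N·m.

319 N·m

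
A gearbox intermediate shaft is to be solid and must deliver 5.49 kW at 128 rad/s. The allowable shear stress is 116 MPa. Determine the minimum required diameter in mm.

ω = 128 rad/s, so T = P/ω = 5.49×10³ / 128.0 = 42.89 N·m.
For a solid shaft τ_max = 16T/(πd³), so d = (16T/(π τ_allow))^(1/3) = (16·42.89/(π·1.16×10^8))^(1/3) = 0.01235 m.

12.3 mm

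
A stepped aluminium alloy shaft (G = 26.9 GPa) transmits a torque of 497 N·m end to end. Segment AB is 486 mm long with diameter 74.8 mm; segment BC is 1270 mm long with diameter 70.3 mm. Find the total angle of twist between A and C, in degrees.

0.728°

J_AB = π(0.0748)⁴/32 = 3.07×10^-6 m⁴; J_BC = π(0.0703)⁴/32 = 2.40×10^-6 m⁴.
θ = (T/G)·Σ L_i/J_i = (497.0/26.9×10⁹)·(0.486/3.07×10^-6 + 1.27/2.40×10^-6) = 0.01271 rad.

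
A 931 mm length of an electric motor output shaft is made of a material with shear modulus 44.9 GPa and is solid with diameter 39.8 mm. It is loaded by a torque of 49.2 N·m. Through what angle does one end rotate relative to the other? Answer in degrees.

0.237°

J = πd⁴/32 = π(0.0398)⁴/32 = 2.463×10^-7 m⁴.
θ = T·L/(G·J) = 49.20 × 0.931 / (44.9×10⁹ × 2.463×10^-7) = 4.141×10^-3 rad.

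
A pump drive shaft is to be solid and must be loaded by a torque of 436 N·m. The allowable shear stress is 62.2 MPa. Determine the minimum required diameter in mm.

32.9 mm

For a solid shaft τ_max = 16T/(πd³), so d = (16T/(π τ_allow))^(1/3) = (16·436.0/(π·6.22×10^7))^(1/3) = 0.03293 m.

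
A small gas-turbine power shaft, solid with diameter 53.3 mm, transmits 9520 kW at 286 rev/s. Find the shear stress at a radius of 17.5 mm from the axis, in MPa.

117 MPa

ω = 2π·286 = 1797 rad/s, so T = P/ω = 9520×10³ / 1797 = 5298 N·m.
J = πd⁴/32 = π(0.0533)⁴/32 = 7.923×10^-7 m⁴.
Shear stress varies linearly with radius: τ = T·r/J = 5298 × 0.0175 / 7.923×10^-7 = 1.170×10^8 Pa.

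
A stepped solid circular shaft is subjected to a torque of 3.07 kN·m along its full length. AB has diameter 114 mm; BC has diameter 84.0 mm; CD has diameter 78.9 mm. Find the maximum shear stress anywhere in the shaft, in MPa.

31.8 MPa

Under the same torque, τ_max = 16T/(πd³) is largest where d is smallest — segment CD (d = 78.9 mm).
τ_max = 16·3070/(π·(0.0789)³) = 3.183×10^7 Pa.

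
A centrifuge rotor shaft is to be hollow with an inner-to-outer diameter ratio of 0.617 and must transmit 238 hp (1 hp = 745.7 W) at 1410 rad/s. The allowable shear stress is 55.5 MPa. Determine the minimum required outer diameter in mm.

23.8 mm

ω = 1410 rad/s, so T = P/ω = 238×745.7 / 1410 = 125.9 N·m.
For a hollow shaft with d_i/d_o = 0.617: τ_max = 16T/(π d_o³ (1−k⁴)), so d_o = [16T/(π τ_allow (1−k⁴))]^(1/3) = [16·125.9/(π·5.55×10^7·0.8551)]^(1/3) = 0.02382 m.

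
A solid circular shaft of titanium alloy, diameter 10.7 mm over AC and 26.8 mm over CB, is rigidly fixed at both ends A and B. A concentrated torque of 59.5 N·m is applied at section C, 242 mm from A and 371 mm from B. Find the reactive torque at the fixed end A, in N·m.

Compatibility: T_A·a/J_AC = T_B·b/J_CB with T_A + T_B = T₀.
J_AC = 1.29×10^-9 m⁴, J_CB = 5.06×10^-8 m⁴, so T_A = T₀·(J_AC/a)/((J_AC/a)+(J_CB/b)) = 2.231 N·m, T_B = 57.27 N·m.

2.23 N·m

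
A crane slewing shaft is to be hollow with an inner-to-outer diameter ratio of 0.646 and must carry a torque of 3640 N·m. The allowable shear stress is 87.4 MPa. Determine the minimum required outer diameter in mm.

For a hollow shaft with d_i/d_o = 0.646: τ_max = 16T/(π d_o³ (1−k⁴)), so d_o = [16T/(π τ_allow (1−k⁴))]^(1/3) = [16·3640/(π·8.74×10^7·0.8258)]^(1/3) = 0.06357 m.

63.6 mm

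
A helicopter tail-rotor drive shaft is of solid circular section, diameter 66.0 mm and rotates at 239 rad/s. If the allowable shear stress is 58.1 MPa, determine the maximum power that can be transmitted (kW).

J = πd⁴/32 = π(0.0660)⁴/32 = 1.863×10^-6 m⁴.
T_max = τ_allow·J/r = 5.81×10^7 × 1.863×10^-6 / 0.0330 = 3280 N·m.
ω = 239 rad/s, so P_max = T_max·ω = 7.839×10^5 W.

784 kW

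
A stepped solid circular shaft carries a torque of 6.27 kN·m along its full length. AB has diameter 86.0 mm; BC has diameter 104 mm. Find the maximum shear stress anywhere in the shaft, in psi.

7280 psi

Under the same torque, τ_max = 16T/(πd³) is largest where d is smallest — segment AB (d = 86.0 mm).
τ_max = 16·6270/(π·(0.0860)³) = 5.020×10^7 Pa.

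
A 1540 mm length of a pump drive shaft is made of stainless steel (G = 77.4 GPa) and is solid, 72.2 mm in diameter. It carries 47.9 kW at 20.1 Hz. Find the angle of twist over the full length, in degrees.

0.162°

ω = 2π·20.1 = 126.3 rad/s, so T = P/ω = 47.9×10³ / 126.3 = 379.3 N·m.
J = πd⁴/32 = π(0.0722)⁴/32 = 2.668×10^-6 m⁴.
θ = T·L/(G·J) = 379.3 × 1.54 / (77.4×10⁹ × 2.668×10^-6) = 2.829×10^-3 rad.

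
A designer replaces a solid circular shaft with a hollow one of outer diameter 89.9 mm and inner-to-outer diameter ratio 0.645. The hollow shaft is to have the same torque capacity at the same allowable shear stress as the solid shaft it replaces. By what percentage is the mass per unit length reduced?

Equal τ_max and T ⇒ the solid shaft needs d_s³ = d_o³(1−k⁴), so d_s = 89.9·(1−0.645⁴)^(1/3) = 84.38 mm.
Area ratio A_h/A_s = d_o²(1−k²)/d_s² = (1−k²)/(1−k⁴)^(2/3) = 0.6629.
Mass saving = 1 − 0.6629 = 33.7 %.

33.7 %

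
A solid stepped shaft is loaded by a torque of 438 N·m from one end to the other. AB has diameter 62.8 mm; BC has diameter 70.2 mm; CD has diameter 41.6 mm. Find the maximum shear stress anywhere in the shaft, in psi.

Under the same torque, τ_max = 16T/(πd³) is largest where d is smallest — segment CD (d = 41.6 mm).
τ_max = 16·438.0/(π·(0.0416)³) = 3.099×10^7 Pa.

4490 psi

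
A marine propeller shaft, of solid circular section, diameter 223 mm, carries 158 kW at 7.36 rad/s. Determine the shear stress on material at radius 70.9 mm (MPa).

6.27 MPa

ω = 7.36 rad/s, so T = P/ω = 158×10³ / 7.360 = 21470 N·m.
J = πd⁴/32 = π(0.223)⁴/32 = 2.428×10^-4 m⁴.
Shear stress varies linearly with radius: τ = T·r/J = 21470 × 0.0709 / 2.428×10^-4 = 6.269×10^6 Pa.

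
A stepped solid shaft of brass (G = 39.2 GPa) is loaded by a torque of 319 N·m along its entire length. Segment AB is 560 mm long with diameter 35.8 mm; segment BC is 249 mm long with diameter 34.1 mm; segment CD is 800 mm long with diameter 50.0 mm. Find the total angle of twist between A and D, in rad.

J_AB = π(0.0358)⁴/32 = 1.61×10^-7 m⁴; J_BC = π(0.0341)⁴/32 = 1.33×10^-7 m⁴; J_CD = π(0.0500)⁴/32 = 6.14×10^-7 m⁴.
θ = (T/G)·Σ L_i/J_i = (319.0/39.2×10⁹)·(0.560/1.61×10^-7 + 0.249/1.33×10^-7 + 0.800/6.14×10^-7) = 0.05413 rad.

0.0541 rad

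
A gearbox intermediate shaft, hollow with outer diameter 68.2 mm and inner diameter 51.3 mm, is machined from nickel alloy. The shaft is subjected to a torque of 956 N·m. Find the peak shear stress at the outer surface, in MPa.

22.6 MPa

J = π(d_o⁴ − d_i⁴)/32 = π(0.0682⁴ − 0.0513⁴)/32 = 1.444×10^-6 m⁴.
τ_max = T·r/J = 956.0 × 0.0341 / 1.444×10^-6 = 2.258×10^7 Pa.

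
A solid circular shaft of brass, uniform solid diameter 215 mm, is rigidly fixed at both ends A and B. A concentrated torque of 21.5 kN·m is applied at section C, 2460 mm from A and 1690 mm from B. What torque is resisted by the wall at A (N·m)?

8760 N·m

With uniform GJ and both ends fixed, compatibility θ_AC = θ_CB gives T_A·a = T_B·b, together with T_A + T_B = T₀.
T_A = T₀·b/(a+b) = 21500·1690/4150 = 8755 N·m; T_B = 12740 N·m.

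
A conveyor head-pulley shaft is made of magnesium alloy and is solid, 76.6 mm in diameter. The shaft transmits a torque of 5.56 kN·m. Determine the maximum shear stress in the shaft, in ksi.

J = πd⁴/32 = π(0.0766)⁴/32 = 3.380×10^-6 m⁴.
τ_max = T·r/J = 5560 × 0.0383 / 3.380×10^-6 = 6.300×10^7 Pa.

9.14 ksi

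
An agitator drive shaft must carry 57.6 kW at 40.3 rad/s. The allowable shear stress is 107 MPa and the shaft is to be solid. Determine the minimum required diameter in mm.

40.8 mm

ω = 40.3 rad/s, so T = P/ω = 57.6×10³ / 40.30 = 1429 N·m.
For a solid shaft τ_max = 16T/(πd³), so d = (16T/(π τ_allow))^(1/3) = (16·1429/(π·1.07×10^8))^(1/3) = 0.04082 m.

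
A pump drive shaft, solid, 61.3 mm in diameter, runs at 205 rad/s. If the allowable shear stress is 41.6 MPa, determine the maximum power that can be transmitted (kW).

J = πd⁴/32 = π(0.0613)⁴/32 = 1.386×10^-6 m⁴.
T_max = τ_allow·J/r = 4.16×10^7 × 1.386×10^-6 / 0.0307 = 1882 N·m.
ω = 205 rad/s, so P_max = T_max·ω = 3.857×10^5 W.

386 kW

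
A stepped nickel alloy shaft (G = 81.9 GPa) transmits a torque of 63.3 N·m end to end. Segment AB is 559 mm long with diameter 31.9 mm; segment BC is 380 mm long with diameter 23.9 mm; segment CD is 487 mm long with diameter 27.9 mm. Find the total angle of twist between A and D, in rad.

0.0197 rad

J_AB = π(0.0319)⁴/32 = 1.02×10^-7 m⁴; J_BC = π(0.0239)⁴/32 = 3.20×10^-8 m⁴; J_CD = π(0.0279)⁴/32 = 5.95×10^-8 m⁴.
θ = (T/G)·Σ L_i/J_i = (63.30/81.9×10⁹)·(0.559/1.02×10^-7 + 0.380/3.20×10^-8 + 0.487/5.95×10^-8) = 0.01975 rad.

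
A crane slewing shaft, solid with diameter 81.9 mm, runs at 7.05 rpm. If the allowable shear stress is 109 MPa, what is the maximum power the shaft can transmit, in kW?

J = πd⁴/32 = π(0.0819)⁴/32 = 4.417×10^-6 m⁴.
T_max = τ_allow·J/r = 1.09×10^8 × 4.417×10^-6 / 0.0410 = 11760 N·m.
ω = 2π·7.05/60 = 0.7383 rad/s, so P_max = T_max·ω = 8680 W.

8.68 kW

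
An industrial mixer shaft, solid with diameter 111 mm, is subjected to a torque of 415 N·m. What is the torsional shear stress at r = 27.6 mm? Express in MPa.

J = πd⁴/32 = π(0.111)⁴/32 = 1.490×10^-5 m⁴.
Shear stress varies linearly with radius: τ = T·r/J = 415.0 × 0.0276 / 1.490×10^-5 = 7.685×10^5 Pa.

0.769 MPa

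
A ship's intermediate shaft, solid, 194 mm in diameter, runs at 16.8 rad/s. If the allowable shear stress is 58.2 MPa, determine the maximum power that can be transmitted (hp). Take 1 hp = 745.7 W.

J = πd⁴/32 = π(0.194)⁴/32 = 1.391×10^-4 m⁴.
T_max = τ_allow·J/r = 5.82×10^7 × 1.391×10^-4 / 0.0970 = 83440 N·m.
ω = 16.8 rad/s, so P_max = T_max·ω = 1.402×10^6 W.

1880 hp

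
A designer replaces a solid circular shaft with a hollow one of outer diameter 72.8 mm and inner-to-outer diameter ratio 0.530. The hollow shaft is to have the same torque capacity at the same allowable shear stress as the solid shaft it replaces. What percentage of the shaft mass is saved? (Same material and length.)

24.0 %

Equal τ_max and T ⇒ the solid shaft needs d_s³ = d_o³(1−k⁴), so d_s = 72.8·(1−0.530⁴)^(1/3) = 70.83 mm.
Area ratio A_h/A_s = d_o²(1−k²)/d_s² = (1−k²)/(1−k⁴)^(2/3) = 0.7596.
Mass saving = 1 − 0.7596 = 24.0 %.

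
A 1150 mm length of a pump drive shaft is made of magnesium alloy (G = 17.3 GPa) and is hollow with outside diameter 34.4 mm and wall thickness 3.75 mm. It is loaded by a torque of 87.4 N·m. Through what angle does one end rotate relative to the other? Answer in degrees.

J = π(d_o⁴ − d_i⁴)/32 = π(0.0344⁴ − 0.0269⁴)/32 = 8.607×10^-8 m⁴.
θ = T·L/(G·J) = 87.40 × 1.15 / (17.3×10⁹ × 8.607×10^-8) = 0.06750 rad.

3.87°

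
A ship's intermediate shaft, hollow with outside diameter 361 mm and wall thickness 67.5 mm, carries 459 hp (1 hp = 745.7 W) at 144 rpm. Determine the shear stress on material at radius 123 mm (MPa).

1.98 MPa

ω = 2π·144/60 = 15.08 rad/s, so T = P/ω = 459×745.7 / 15.08 = 22700 N·m.
J = π(d_o⁴ − d_i⁴)/32 = π(0.361⁴ − 0.226⁴)/32 = 1.411×10^-3 m⁴.
Shear stress varies linearly with radius: τ = T·r/J = 22700 × 0.123 / 1.411×10^-3 = 1.978×10^6 Pa.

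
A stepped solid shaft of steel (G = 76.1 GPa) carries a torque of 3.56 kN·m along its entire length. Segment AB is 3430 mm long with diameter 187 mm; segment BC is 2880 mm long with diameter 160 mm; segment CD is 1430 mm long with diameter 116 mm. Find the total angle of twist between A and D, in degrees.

0.412°

J_AB = π(0.187)⁴/32 = 1.20×10^-4 m⁴; J_BC = π(0.160)⁴/32 = 6.43×10^-5 m⁴; J_CD = π(0.116)⁴/32 = 1.78×10^-5 m⁴.
θ = (T/G)·Σ L_i/J_i = (3560/76.1×10⁹)·(3.43/1.20×10^-4 + 2.88/6.43×10^-5 + 1.43/1.78×10^-5) = 7.194×10^-3 rad.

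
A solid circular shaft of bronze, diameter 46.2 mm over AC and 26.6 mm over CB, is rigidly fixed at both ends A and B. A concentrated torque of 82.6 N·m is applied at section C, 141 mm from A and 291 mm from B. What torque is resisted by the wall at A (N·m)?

78.4 N·m

Compatibility: T_A·a/J_AC = T_B·b/J_CB with T_A + T_B = T₀.
J_AC = 4.47×10^-7 m⁴, J_CB = 4.92×10^-8 m⁴, so T_A = T₀·(J_AC/a)/((J_AC/a)+(J_CB/b)) = 78.42 N·m, T_B = 4.176 N·m.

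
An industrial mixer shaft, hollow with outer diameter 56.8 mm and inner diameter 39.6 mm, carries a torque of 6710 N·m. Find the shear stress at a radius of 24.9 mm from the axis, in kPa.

214000 kPa

J = π(d_o⁴ − d_i⁴)/32 = π(0.0568⁴ − 0.0396⁴)/32 = 7.804×10^-7 m⁴.
Shear stress varies linearly with radius: τ = T·r/J = 6710 × 0.0249 / 7.804×10^-7 = 2.141×10^8 Pa.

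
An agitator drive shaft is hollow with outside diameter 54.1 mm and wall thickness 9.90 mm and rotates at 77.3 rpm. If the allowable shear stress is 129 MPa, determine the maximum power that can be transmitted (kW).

27.2 kW

J = π(d_o⁴ − d_i⁴)/32 = π(0.0541⁴ − 0.0343⁴)/32 = 7.051×10^-7 m⁴.
T_max = τ_allow·J/r = 1.29×10^8 × 7.051×10^-7 / 0.0271 = 3363 N·m.
ω = 2π·77.3/60 = 8.095 rad/s, so P_max = T_max·ω = 2.722×10^4 W.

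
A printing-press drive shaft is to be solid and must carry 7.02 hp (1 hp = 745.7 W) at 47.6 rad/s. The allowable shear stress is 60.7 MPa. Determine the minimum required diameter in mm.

21.0 mm

ω = 47.6 rad/s, so T = P/ω = 7.02×745.7 / 47.60 = 110.0 N·m.
For a solid shaft τ_max = 16T/(πd³), so d = (16T/(π τ_allow))^(1/3) = (16·110.0/(π·6.07×10^7))^(1/3) = 0.02097 m.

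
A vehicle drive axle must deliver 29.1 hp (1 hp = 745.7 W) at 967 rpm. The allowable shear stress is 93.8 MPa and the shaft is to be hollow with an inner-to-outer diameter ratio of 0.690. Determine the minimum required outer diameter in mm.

ω = 2π·967/60 = 101.3 rad/s, so T = P/ω = 29.1×745.7 / 101.3 = 214.3 N·m.
For a hollow shaft with d_i/d_o = 0.690: τ_max = 16T/(π d_o³ (1−k⁴)), so d_o = [16T/(π τ_allow (1−k⁴))]^(1/3) = [16·214.3/(π·9.38×10^7·0.7733)]^(1/3) = 0.02469 m.

24.7 mm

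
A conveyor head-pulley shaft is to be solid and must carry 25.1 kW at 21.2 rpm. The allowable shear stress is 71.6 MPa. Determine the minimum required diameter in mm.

ω = 2π·21.2/60 = 2.220 rad/s, so T = P/ω = 25.1×10³ / 2.220 = 11310 N·m.
For a solid shaft τ_max = 16T/(πd³), so d = (16T/(π τ_allow))^(1/3) = (16·11310/(π·7.16×10^7))^(1/3) = 0.09299 m.

93.0 mm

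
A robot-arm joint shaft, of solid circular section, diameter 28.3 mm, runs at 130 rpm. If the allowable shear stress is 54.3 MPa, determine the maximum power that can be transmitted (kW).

J = πd⁴/32 = π(0.0283)⁴/32 = 6.297×10^-8 m⁴.
T_max = τ_allow·J/r = 5.43×10^7 × 6.297×10^-8 / 0.0142 = 241.7 N·m.
ω = 2π·130/60 = 13.61 rad/s, so P_max = T_max·ω = 3290 W.

3.29 kW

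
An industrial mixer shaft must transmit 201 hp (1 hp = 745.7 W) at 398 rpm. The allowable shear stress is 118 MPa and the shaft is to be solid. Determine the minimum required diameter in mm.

53.7 mm

ω = 2π·398/60 = 41.68 rad/s, so T = P/ω = 201×745.7 / 41.68 = 3596 N·m.
For a solid shaft τ_max = 16T/(πd³), so d = (16T/(π τ_allow))^(1/3) = (16·3596/(π·1.18×10^8))^(1/3) = 0.05374 m.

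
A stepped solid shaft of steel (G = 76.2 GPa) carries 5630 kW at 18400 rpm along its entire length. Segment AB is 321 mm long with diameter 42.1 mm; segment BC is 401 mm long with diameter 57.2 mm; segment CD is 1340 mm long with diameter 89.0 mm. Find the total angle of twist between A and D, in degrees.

3.60°

ω = 2π·18400/60 = 1927 rad/s, so T = P/ω = 5630×10³ / 1927 = 2922 N·m.
J_AB = π(0.0421)⁴/32 = 3.08×10^-7 m⁴; J_BC = π(0.0572)⁴/32 = 1.05×10^-6 m⁴; J_CD = π(0.0890)⁴/32 = 6.16×10^-6 m⁴.
θ = (T/G)·Σ L_i/J_i = (2922/76.2×10⁹)·(0.321/3.08×10^-7 + 0.401/1.05×10^-6 + 1.34/6.16×10^-6) = 0.06288 rad.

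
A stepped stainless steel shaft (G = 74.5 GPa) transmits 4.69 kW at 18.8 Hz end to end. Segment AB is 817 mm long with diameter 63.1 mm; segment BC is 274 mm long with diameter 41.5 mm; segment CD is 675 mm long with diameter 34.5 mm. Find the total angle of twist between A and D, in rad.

ω = 2π·18.8 = 118.1 rad/s, so T = P/ω = 4.69×10³ / 118.1 = 39.70 N·m.
J_AB = π(0.0631)⁴/32 = 1.56×10^-6 m⁴; J_BC = π(0.0415)⁴/32 = 2.91×10^-7 m⁴; J_CD = π(0.0345)⁴/32 = 1.39×10^-7 m⁴.
θ = (T/G)·Σ L_i/J_i = (39.70/74.5×10⁹)·(0.817/1.56×10^-6 + 0.274/2.91×10^-7 + 0.675/1.39×10^-7) = 3.368×10^-3 rad.

0.00337 rad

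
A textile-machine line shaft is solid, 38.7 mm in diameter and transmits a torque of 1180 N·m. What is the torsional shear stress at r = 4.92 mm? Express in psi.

3820 psi

J = πd⁴/32 = π(0.0387)⁴/32 = 2.202×10^-7 m⁴.
Shear stress varies linearly with radius: τ = T·r/J = 1180 × 0.00492 / 2.202×10^-7 = 2.636×10^7 Pa.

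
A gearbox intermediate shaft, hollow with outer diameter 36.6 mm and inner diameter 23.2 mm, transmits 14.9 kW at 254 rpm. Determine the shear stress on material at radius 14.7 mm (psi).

8080 psi

ω = 2π·254/60 = 26.60 rad/s, so T = P/ω = 14.9×10³ / 26.60 = 560.2 N·m.
J = π(d_o⁴ − d_i⁴)/32 = π(0.0366⁴ − 0.0232⁴)/32 = 1.477×10^-7 m⁴.
Shear stress varies linearly with radius: τ = T·r/J = 560.2 × 0.0147 / 1.477×10^-7 = 5.574×10^7 Pa.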